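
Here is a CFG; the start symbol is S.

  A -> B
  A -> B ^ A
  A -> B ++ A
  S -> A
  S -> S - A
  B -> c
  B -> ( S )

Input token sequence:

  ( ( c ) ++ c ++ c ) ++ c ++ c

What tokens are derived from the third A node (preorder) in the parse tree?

c

[S [A [B ( [S [A [B ( [S [A [B c]]] )] ++ [A [B c] ++ [A [B c]]]]] )] ++ [A [B c] ++ [A [B c]]]]]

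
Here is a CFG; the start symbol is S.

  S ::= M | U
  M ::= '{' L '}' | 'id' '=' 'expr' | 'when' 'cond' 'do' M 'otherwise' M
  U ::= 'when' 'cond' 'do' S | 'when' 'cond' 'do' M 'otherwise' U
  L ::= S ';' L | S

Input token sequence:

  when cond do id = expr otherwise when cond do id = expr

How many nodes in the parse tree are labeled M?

2

[S [U when cond do [M id = expr] otherwise [U when cond do [S [M id = expr]]]]]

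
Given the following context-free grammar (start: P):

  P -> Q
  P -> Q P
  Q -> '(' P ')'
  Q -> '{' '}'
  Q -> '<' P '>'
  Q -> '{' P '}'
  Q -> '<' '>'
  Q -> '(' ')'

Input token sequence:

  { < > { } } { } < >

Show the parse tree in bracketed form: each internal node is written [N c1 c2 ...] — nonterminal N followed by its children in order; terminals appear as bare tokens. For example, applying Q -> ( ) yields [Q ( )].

[P [Q { [P [Q < >] [P [Q { }]]] }] [P [Q { }] [P [Q < >]]]]

P
Q P
{ P } P
{ Q P } P
{ < > P } P
{ < > Q } P
{ < > { } } P
{ < > { } } Q P
{ < > { } } { } P
{ < > { } } { } Q
{ < > { } } { } < >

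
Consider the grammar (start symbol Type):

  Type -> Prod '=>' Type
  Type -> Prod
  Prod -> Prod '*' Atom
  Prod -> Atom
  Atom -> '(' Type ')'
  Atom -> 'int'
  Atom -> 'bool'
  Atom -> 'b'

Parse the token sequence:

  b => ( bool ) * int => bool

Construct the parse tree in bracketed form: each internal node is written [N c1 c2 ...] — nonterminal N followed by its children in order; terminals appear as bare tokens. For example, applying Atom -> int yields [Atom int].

Type
Prod => Type
Atom => Type
b => Type
b => Prod => Type
b => Prod * Atom => Type
b => Atom * Atom => Type
b => ( Type ) * Atom => Type
b => ( Prod ) * Atom => Type
b => ( Atom ) * Atom => Type
b => ( bool ) * Atom => Type
b => ( bool ) * int => Type
b => ( bool ) * int => Prod
b => ( bool ) * int => Atom
b => ( bool ) * int => bool

[Type [Prod [Atom b]] => [Type [Prod [Prod [Atom ( [Type [Prod [Atom bool]]] )]] * [Atom int]] => [Type [Prod [Atom bool]]]]]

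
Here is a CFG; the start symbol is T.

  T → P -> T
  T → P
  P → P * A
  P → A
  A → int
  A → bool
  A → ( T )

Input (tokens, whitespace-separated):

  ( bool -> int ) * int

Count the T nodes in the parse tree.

3

[T [P [P [A ( [T [P [A bool]] -> [T [P [A int]]]] )]] * [A int]]]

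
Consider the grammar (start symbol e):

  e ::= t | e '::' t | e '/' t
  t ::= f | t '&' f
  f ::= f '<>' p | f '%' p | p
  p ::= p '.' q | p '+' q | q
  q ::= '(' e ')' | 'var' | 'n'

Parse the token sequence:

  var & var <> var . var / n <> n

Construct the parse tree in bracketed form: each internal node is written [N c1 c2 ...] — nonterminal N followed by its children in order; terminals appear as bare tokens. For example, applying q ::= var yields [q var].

e
e / t
t / t
t & f / t
f & f / t
p & f / t
q & f / t
var & f / t
var & f <> p / t
var & p <> p / t
var & q <> p / t
var & var <> p / t
var & var <> p . q / t
var & var <> q . q / t
var & var <> var . q / t
var & var <> var . var / t
var & var <> var . var / f
var & var <> var . var / f <> p
var & var <> var . var / p <> p
var & var <> var . var / q <> p
var & var <> var . var / n <> p
var & var <> var . var / n <> q
var & var <> var . var / n <> n

[e [e [t [t [f [p [q var]]]] & [f [f [p [q var]]] <> [p [p [q var]] . [q var]]]]] / [t [f [f [p [q n]]] <> [p [q n]]]]]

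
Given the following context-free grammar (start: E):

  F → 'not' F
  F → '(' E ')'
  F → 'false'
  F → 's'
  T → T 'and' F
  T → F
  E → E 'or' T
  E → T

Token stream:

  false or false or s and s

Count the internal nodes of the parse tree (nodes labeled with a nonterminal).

11

[E [E [E [T [F false]]] or [T [F false]]] or [T [T [F s]] and [F s]]]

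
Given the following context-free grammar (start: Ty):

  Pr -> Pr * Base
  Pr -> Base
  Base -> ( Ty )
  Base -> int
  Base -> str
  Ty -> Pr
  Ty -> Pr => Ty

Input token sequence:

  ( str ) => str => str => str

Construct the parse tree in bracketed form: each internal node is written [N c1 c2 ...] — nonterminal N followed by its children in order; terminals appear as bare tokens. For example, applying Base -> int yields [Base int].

[Ty [Pr [Base ( [Ty [Pr [Base str]]] )]] => [Ty [Pr [Base str]] => [Ty [Pr [Base str]] => [Ty [Pr [Base str]]]]]]

Ty
Pr => Ty
Base => Ty
( Ty ) => Ty
( Pr ) => Ty
( Base ) => Ty
( str ) => Ty
( str ) => Pr => Ty
( str ) => Base => Ty
( str ) => str => Ty
( str ) => str => Pr => Ty
( str ) => str => Base => Ty
( str ) => str => str => Ty
( str ) => str => str => Pr
( str ) => str => str => Base
( str ) => str => str => str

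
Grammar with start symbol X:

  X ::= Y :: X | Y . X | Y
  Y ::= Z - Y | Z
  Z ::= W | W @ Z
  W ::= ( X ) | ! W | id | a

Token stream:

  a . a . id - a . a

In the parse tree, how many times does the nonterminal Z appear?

5

[X [Y [Z [W a]]] . [X [Y [Z [W a]]] . [X [Y [Z [W id]] - [Y [Z [W a]]]] . [X [Y [Z [W a]]]]]]]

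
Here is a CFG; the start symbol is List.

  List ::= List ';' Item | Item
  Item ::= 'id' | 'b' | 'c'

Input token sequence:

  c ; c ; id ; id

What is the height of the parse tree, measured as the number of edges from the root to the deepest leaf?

[List [List [List [List [Item c]] ; [Item c]] ; [Item id]] ; [Item id]]

5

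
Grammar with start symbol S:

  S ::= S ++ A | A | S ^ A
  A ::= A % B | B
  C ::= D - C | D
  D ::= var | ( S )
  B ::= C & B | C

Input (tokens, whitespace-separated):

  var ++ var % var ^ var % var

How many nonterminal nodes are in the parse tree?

[S [S [S [A [B [C [D var]]]]] ++ [A [A [B [C [D var]]]] % [B [C [D var]]]]] ^ [A [A [B [C [D var]]]] % [B [C [D var]]]]]

23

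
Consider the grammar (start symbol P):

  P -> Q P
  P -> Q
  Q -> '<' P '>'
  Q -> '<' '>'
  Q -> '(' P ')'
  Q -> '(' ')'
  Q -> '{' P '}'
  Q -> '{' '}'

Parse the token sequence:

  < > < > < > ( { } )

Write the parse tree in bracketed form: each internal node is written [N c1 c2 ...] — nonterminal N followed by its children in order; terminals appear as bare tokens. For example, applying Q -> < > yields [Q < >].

[P [Q < >] [P [Q < >] [P [Q < >] [P [Q ( [P [Q { }]] )]]]]]

P
Q P
< > P
< > Q P
< > < > P
< > < > Q P
< > < > < > P
< > < > < > Q
< > < > < > ( P )
< > < > < > ( Q )
< > < > < > ( { } )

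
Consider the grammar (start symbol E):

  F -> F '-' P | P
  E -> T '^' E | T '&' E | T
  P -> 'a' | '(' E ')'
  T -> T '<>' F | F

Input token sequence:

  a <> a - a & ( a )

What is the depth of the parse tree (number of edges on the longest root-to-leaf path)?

[E [T [T [F [P a]]] <> [F [F [P a]] - [P a]]] & [E [T [F [P ( [E [T [F [P a]]]] )]]]]]

9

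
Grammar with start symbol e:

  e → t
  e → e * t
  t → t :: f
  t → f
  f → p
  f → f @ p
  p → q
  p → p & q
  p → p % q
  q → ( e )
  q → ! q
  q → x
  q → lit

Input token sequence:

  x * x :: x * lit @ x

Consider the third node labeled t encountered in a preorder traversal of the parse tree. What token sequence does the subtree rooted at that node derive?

[e [e [e [t [f [p [q x]]]]] * [t [t [f [p [q x]]]] :: [f [p [q x]]]]] * [t [f [f [p [q lit]]] @ [p [q x]]]]]

x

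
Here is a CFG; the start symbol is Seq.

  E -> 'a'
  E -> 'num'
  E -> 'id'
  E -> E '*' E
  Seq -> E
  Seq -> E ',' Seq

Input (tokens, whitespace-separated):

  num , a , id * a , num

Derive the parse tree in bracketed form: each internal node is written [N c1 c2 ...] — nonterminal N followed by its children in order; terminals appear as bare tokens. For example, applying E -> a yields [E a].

[Seq [E num] , [Seq [E a] , [Seq [E [E id] * [E a]] , [Seq [E num]]]]]

Seq
E , Seq
num , Seq
num , E , Seq
num , a , Seq
num , a , E , Seq
num , a , E * E , Seq
num , a , id * E , Seq
num , a , id * a , Seq
num , a , id * a , E
num , a , id * a , num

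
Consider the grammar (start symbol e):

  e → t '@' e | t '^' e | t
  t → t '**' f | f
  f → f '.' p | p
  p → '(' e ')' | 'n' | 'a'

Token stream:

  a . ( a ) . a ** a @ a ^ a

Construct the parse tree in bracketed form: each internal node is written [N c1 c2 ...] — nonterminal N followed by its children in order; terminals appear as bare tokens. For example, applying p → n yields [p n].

[e [t [t [f [f [f [p a]] . [p ( [e [t [f [p a]]]] )]] . [p a]]] ** [f [p a]]] @ [e [t [f [p a]]] ^ [e [t [f [p a]]]]]]

e
t @ e
t ** f @ e
f ** f @ e
f . p ** f @ e
f . p . p ** f @ e
p . p . p ** f @ e
a . p . p ** f @ e
a . ( e ) . p ** f @ e
a . ( t ) . p ** f @ e
a . ( f ) . p ** f @ e
a . ( p ) . p ** f @ e
a . ( a ) . p ** f @ e
a . ( a ) . a ** f @ e
a . ( a ) . a ** p @ e
a . ( a ) . a ** a @ e
a . ( a ) . a ** a @ t ^ e
a . ( a ) . a ** a @ f ^ e
a . ( a ) . a ** a @ p ^ e
a . ( a ) . a ** a @ a ^ e
a . ( a ) . a ** a @ a ^ t
a . ( a ) . a ** a @ a ^ f
a . ( a ) . a ** a @ a ^ p
a . ( a ) . a ** a @ a ^ a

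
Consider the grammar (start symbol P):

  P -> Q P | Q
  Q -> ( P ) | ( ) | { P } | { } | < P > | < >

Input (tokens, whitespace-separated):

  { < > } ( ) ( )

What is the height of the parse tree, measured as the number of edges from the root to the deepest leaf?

4

[P [Q { [P [Q < >]] }] [P [Q ( )] [P [Q ( )]]]]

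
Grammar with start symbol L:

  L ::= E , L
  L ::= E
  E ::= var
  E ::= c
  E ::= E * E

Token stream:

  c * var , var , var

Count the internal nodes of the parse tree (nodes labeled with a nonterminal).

[L [E [E c] * [E var]] , [L [E var] , [L [E var]]]]

8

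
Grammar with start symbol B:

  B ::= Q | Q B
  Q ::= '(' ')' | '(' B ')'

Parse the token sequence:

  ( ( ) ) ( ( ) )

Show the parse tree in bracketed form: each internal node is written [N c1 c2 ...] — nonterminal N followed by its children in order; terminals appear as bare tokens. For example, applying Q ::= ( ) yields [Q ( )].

[B [Q ( [B [Q ( )]] )] [B [Q ( [B [Q ( )]] )]]]

B
Q B
( B ) B
( Q ) B
( ( ) ) B
( ( ) ) Q
( ( ) ) ( B )
( ( ) ) ( Q )
( ( ) ) ( ( ) )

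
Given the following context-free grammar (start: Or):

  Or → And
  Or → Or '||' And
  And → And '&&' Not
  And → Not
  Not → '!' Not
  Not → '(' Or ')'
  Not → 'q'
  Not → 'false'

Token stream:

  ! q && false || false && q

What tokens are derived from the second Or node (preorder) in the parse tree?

! q && false

[Or [Or [And [And [Not ! [Not q]]] && [Not false]]] || [And [And [Not false]] && [Not q]]]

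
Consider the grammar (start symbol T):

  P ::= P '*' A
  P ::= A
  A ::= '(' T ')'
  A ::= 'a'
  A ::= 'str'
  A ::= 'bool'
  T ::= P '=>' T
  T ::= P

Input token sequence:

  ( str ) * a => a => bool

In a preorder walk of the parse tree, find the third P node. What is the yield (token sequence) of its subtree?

str

[T [P [P [A ( [T [P [A str]]] )]] * [A a]] => [T [P [A a]] => [T [P [A bool]]]]]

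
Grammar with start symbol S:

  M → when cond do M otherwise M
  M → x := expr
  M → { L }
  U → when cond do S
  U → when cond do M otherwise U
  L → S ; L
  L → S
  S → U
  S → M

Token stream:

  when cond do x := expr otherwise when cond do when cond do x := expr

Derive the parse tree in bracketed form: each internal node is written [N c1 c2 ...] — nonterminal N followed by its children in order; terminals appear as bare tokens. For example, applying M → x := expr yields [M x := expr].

S
U
when cond do M otherwise U
when cond do x := expr otherwise U
when cond do x := expr otherwise when cond do S
when cond do x := expr otherwise when cond do U
when cond do x := expr otherwise when cond do when cond do S
when cond do x := expr otherwise when cond do when cond do M
when cond do x := expr otherwise when cond do when cond do x := expr

[S [U when cond do [M x := expr] otherwise [U when cond do [S [U when cond do [S [M x := expr]]]]]]]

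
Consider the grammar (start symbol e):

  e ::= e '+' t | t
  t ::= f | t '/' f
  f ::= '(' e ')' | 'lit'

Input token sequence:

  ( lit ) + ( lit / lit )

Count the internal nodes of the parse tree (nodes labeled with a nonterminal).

14

[e [e [t [f ( [e [t [f lit]]] )]]] + [t [f ( [e [t [t [f lit]] / [f lit]]] )]]]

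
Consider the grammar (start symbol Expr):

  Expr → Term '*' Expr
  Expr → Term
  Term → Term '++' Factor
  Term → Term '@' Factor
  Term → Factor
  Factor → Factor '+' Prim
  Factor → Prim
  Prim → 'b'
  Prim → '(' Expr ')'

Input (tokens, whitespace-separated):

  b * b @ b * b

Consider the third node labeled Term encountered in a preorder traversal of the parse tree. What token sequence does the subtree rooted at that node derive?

b

[Expr [Term [Factor [Prim b]]] * [Expr [Term [Term [Factor [Prim b]]] @ [Factor [Prim b]]] * [Expr [Term [Factor [Prim b]]]]]]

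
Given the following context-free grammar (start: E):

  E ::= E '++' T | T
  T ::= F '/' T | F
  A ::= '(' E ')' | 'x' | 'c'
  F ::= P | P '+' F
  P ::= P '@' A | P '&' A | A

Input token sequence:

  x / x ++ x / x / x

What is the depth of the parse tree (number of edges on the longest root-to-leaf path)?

[E [E [T [F [P [A x]]] / [T [F [P [A x]]]]]] ++ [T [F [P [A x]]] / [T [F [P [A x]]] / [T [F [P [A x]]]]]]]

7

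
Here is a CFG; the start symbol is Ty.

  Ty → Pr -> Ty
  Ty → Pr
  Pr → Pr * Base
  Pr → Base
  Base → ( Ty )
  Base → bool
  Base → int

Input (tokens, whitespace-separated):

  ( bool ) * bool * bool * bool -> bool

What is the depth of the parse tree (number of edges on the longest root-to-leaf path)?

9

[Ty [Pr [Pr [Pr [Pr [Base ( [Ty [Pr [Base bool]]] )]] * [Base bool]] * [Base bool]] * [Base bool]] -> [Ty [Pr [Base bool]]]]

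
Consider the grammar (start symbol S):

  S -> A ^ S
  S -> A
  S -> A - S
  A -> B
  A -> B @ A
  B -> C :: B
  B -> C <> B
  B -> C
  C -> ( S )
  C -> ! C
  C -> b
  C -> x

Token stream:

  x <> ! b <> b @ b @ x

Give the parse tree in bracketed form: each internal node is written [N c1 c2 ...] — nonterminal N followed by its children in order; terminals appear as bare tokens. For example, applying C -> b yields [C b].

S
A
B @ A
C <> B @ A
x <> B @ A
x <> C <> B @ A
x <> ! C <> B @ A
x <> ! b <> B @ A
x <> ! b <> C @ A
x <> ! b <> b @ A
x <> ! b <> b @ B @ A
x <> ! b <> b @ C @ A
x <> ! b <> b @ b @ A
x <> ! b <> b @ b @ B
x <> ! b <> b @ b @ C
x <> ! b <> b @ b @ x

[S [A [B [C x] <> [B [C ! [C b]] <> [B [C b]]]] @ [A [B [C b]] @ [A [B [C x]]]]]]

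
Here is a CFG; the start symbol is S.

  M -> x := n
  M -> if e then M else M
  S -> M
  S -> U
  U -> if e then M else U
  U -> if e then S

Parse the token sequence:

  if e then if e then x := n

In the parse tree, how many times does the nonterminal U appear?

[S [U if e then [S [U if e then [S [M x := n]]]]]]

2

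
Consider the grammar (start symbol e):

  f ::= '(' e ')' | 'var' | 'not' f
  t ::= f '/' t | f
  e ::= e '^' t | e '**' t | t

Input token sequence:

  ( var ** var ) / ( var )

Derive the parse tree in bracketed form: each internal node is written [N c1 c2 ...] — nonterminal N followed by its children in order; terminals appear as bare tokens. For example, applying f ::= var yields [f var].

e
t
f / t
( e ) / t
( e ** t ) / t
( t ** t ) / t
( f ** t ) / t
( var ** t ) / t
( var ** f ) / t
( var ** var ) / t
( var ** var ) / f
( var ** var ) / ( e )
( var ** var ) / ( t )
( var ** var ) / ( f )
( var ** var ) / ( var )

[e [t [f ( [e [e [t [f var]]] ** [t [f var]]] )] / [t [f ( [e [t [f var]]] )]]]]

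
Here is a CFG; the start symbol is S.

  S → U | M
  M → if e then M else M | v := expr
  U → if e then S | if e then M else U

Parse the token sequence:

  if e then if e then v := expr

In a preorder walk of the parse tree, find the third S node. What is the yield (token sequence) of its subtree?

[S [U if e then [S [U if e then [S [M v := expr]]]]]]

v := expr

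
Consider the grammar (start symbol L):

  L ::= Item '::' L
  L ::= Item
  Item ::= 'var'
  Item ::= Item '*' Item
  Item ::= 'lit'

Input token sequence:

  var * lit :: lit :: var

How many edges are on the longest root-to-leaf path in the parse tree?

[L [Item [Item var] * [Item lit]] :: [L [Item lit] :: [L [Item var]]]]

4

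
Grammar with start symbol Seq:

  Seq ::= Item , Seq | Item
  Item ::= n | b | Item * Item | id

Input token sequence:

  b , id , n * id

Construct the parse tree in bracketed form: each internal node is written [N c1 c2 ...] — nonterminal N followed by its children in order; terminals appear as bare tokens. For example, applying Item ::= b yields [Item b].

[Seq [Item b] , [Seq [Item id] , [Seq [Item [Item n] * [Item id]]]]]

Seq
Item , Seq
b , Seq
b , Item , Seq
b , id , Seq
b , id , Item
b , id , Item * Item
b , id , n * Item
b , id , n * id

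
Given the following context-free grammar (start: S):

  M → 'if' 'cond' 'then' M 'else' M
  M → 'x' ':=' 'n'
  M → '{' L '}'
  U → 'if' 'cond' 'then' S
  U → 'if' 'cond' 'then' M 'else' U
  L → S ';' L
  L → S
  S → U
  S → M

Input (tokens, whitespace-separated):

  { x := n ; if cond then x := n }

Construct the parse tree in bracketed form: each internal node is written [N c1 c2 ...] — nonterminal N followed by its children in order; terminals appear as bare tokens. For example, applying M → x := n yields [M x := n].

S
M
{ L }
{ S ; L }
{ M ; L }
{ x := n ; L }
{ x := n ; S }
{ x := n ; U }
{ x := n ; if cond then S }
{ x := n ; if cond then M }
{ x := n ; if cond then x := n }

[S [M { [L [S [M x := n]] ; [L [S [U if cond then [S [M x := n]]]]]] }]]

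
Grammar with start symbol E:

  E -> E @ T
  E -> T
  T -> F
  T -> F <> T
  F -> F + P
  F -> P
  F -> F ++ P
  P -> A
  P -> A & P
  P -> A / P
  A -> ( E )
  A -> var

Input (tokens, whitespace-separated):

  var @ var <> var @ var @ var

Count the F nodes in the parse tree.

5

[E [E [E [E [T [F [P [A var]]]]] @ [T [F [P [A var]]] <> [T [F [P [A var]]]]]] @ [T [F [P [A var]]]]] @ [T [F [P [A var]]]]]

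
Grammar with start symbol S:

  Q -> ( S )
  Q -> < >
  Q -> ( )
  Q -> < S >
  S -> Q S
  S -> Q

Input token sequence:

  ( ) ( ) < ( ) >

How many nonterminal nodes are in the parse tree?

[S [Q ( )] [S [Q ( )] [S [Q < [S [Q ( )]] >]]]]

8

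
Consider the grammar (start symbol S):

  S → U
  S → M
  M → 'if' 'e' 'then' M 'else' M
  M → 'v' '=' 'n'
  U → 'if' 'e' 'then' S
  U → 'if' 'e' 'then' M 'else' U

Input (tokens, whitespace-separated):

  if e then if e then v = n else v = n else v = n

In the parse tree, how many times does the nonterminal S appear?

1

[S [M if e then [M if e then [M v = n] else [M v = n]] else [M v = n]]]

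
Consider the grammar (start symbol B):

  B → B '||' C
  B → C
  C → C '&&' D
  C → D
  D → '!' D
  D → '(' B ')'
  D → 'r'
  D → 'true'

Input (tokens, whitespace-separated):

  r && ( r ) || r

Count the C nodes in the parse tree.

[B [B [C [C [D r]] && [D ( [B [C [D r]]] )]]] || [C [D r]]]

4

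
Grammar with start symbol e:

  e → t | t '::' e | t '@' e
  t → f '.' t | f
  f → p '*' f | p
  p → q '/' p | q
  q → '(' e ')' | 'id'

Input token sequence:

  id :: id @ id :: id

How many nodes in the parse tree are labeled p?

4

[e [t [f [p [q id]]]] :: [e [t [f [p [q id]]]] @ [e [t [f [p [q id]]]] :: [e [t [f [p [q id]]]]]]]]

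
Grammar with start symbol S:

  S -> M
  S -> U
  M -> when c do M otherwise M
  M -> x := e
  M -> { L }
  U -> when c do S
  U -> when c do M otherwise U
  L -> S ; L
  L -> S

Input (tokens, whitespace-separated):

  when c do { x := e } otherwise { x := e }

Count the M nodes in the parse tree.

5

[S [M when c do [M { [L [S [M x := e]]] }] otherwise [M { [L [S [M x := e]]] }]]]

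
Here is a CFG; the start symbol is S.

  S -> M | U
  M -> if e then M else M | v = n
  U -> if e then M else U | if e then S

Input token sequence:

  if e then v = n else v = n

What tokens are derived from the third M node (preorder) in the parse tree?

[S [M if e then [M v = n] else [M v = n]]]

v = n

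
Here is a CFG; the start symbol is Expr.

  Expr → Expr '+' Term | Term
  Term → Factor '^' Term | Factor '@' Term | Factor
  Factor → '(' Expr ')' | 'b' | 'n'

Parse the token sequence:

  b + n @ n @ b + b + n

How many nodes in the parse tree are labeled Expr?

4

[Expr [Expr [Expr [Expr [Term [Factor b]]] + [Term [Factor n] @ [Term [Factor n] @ [Term [Factor b]]]]] + [Term [Factor b]]] + [Term [Factor n]]]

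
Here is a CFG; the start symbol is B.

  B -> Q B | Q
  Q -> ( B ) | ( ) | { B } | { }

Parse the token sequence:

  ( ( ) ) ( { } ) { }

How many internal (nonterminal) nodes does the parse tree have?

10

[B [Q ( [B [Q ( )]] )] [B [Q ( [B [Q { }]] )] [B [Q { }]]]]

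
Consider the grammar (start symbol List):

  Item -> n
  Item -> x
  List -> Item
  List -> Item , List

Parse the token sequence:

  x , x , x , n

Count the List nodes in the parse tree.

[List [Item x] , [List [Item x] , [List [Item x] , [List [Item n]]]]]

4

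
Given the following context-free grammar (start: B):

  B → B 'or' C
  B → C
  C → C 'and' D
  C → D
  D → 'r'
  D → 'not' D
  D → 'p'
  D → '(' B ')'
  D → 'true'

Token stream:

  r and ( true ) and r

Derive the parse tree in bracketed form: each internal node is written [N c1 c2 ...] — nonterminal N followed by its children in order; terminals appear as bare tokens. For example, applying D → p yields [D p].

[B [C [C [C [D r]] and [D ( [B [C [D true]]] )]] and [D r]]]

B
C
C and D
C and D and D
D and D and D
r and D and D
r and ( B ) and D
r and ( C ) and D
r and ( D ) and D
r and ( true ) and D
r and ( true ) and r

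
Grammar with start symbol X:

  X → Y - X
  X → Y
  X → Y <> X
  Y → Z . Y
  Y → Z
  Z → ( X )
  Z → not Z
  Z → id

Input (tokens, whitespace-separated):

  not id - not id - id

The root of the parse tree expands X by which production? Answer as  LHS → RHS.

X → Y - X

[X [Y [Z not [Z id]]] - [X [Y [Z not [Z id]]] - [X [Y [Z id]]]]]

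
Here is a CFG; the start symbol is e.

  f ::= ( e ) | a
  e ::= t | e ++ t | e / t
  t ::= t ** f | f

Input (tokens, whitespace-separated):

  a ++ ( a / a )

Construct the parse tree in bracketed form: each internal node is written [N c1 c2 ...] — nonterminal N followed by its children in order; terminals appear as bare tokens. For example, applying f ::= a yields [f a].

e
e ++ t
t ++ t
f ++ t
a ++ t
a ++ f
a ++ ( e )
a ++ ( e / t )
a ++ ( t / t )
a ++ ( f / t )
a ++ ( a / t )
a ++ ( a / f )
a ++ ( a / a )

[e [e [t [f a]]] ++ [t [f ( [e [e [t [f a]]] / [t [f a]]] )]]]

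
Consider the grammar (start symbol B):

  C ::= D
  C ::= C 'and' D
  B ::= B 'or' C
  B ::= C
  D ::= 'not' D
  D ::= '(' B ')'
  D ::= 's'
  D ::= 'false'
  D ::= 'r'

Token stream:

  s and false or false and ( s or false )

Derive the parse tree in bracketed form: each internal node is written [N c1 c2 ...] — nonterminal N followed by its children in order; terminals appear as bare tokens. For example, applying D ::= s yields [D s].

[B [B [C [C [D s]] and [D false]]] or [C [C [D false]] and [D ( [B [B [C [D s]]] or [C [D false]]] )]]]

B
B or C
C or C
C and D or C
D and D or C
s and D or C
s and false or C
s and false or C and D
s and false or D and D
s and false or false and D
s and false or false and ( B )
s and false or false and ( B or C )
s and false or false and ( C or C )
s and false or false and ( D or C )
s and false or false and ( s or C )
s and false or false and ( s or D )
s and false or false and ( s or false )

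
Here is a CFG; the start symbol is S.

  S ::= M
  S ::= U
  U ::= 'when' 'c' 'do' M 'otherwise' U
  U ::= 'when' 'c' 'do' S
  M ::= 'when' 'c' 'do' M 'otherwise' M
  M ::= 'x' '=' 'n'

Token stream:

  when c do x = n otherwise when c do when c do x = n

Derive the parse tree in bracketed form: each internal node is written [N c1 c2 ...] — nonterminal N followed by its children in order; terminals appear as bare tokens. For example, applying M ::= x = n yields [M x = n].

[S [U when c do [M x = n] otherwise [U when c do [S [U when c do [S [M x = n]]]]]]]

S
U
when c do M otherwise U
when c do x = n otherwise U
when c do x = n otherwise when c do S
when c do x = n otherwise when c do U
when c do x = n otherwise when c do when c do S
when c do x = n otherwise when c do when c do M
when c do x = n otherwise when c do when c do x = n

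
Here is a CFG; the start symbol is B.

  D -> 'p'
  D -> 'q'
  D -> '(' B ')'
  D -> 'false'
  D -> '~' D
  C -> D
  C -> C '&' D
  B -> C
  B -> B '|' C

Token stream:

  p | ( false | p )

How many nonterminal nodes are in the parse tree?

12

[B [B [C [D p]]] | [C [D ( [B [B [C [D false]]] | [C [D p]]] )]]]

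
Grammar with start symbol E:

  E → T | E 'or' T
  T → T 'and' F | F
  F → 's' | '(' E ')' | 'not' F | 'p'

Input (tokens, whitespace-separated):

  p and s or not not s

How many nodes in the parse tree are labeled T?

3

[E [E [T [T [F p]] and [F s]]] or [T [F not [F not [F s]]]]]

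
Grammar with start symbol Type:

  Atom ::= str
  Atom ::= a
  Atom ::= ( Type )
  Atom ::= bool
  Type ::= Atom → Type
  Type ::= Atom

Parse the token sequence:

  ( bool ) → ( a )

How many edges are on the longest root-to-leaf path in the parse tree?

5

[Type [Atom ( [Type [Atom bool]] )] → [Type [Atom ( [Type [Atom a]] )]]]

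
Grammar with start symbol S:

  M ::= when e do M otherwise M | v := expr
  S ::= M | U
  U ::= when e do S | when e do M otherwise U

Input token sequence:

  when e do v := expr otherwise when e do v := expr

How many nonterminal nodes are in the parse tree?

6

[S [U when e do [M v := expr] otherwise [U when e do [S [M v := expr]]]]]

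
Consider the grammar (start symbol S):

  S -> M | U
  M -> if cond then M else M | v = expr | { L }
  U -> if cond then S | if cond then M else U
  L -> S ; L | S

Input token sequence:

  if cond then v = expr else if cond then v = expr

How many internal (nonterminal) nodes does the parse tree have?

[S [U if cond then [M v = expr] else [U if cond then [S [M v = expr]]]]]

6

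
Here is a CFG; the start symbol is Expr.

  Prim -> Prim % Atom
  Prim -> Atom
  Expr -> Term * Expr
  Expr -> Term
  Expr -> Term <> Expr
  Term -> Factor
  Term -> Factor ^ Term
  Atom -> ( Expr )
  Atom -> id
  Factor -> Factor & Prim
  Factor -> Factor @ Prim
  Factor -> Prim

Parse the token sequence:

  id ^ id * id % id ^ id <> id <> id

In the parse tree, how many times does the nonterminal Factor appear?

[Expr [Term [Factor [Prim [Atom id]]] ^ [Term [Factor [Prim [Atom id]]]]] * [Expr [Term [Factor [Prim [Prim [Atom id]] % [Atom id]]] ^ [Term [Factor [Prim [Atom id]]]]] <> [Expr [Term [Factor [Prim [Atom id]]]] <> [Expr [Term [Factor [Prim [Atom id]]]]]]]]

6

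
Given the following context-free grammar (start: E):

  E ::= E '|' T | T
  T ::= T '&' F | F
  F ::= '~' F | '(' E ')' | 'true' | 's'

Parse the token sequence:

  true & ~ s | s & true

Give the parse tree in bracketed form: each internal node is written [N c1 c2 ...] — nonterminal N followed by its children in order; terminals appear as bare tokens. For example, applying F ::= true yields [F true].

E
E | T
T | T
T & F | T
F & F | T
true & F | T
true & ~ F | T
true & ~ s | T
true & ~ s | T & F
true & ~ s | F & F
true & ~ s | s & F
true & ~ s | s & true

[E [E [T [T [F true]] & [F ~ [F s]]]] | [T [T [F s]] & [F true]]]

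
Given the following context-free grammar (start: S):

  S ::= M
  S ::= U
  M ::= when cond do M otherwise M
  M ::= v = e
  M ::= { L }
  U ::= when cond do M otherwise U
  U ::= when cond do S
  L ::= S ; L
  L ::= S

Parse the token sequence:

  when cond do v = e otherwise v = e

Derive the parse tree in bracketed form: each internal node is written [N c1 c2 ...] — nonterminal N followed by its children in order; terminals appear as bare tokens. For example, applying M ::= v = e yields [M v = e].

S
M
when cond do M otherwise M
when cond do v = e otherwise M
when cond do v = e otherwise v = e

[S [M when cond do [M v = e] otherwise [M v = e]]]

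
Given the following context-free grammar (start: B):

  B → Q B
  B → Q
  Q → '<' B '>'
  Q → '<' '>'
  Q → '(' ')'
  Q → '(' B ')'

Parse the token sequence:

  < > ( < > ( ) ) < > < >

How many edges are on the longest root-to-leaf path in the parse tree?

6

[B [Q < >] [B [Q ( [B [Q < >] [B [Q ( )]]] )] [B [Q < >] [B [Q < >]]]]]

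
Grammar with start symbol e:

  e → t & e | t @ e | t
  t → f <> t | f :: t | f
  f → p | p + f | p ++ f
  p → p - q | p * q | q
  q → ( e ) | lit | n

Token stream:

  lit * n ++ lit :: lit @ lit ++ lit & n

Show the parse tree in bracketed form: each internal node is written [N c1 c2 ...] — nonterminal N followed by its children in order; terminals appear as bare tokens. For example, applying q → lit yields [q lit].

[e [t [f [p [p [q lit]] * [q n]] ++ [f [p [q lit]]]] :: [t [f [p [q lit]]]]] @ [e [t [f [p [q lit]] ++ [f [p [q lit]]]]] & [e [t [f [p [q n]]]]]]]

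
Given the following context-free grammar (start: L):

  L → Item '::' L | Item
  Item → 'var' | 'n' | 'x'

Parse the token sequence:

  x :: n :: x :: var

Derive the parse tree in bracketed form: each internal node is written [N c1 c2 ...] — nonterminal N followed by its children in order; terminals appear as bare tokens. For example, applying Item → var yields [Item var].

L
Item :: L
x :: L
x :: Item :: L
x :: n :: L
x :: n :: Item :: L
x :: n :: x :: L
x :: n :: x :: Item
x :: n :: x :: var

[L [Item x] :: [L [Item n] :: [L [Item x] :: [L [Item var]]]]]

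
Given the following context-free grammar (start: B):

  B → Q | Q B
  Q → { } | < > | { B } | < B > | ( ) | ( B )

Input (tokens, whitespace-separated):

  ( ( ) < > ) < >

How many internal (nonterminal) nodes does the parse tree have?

8

[B [Q ( [B [Q ( )] [B [Q < >]]] )] [B [Q < >]]]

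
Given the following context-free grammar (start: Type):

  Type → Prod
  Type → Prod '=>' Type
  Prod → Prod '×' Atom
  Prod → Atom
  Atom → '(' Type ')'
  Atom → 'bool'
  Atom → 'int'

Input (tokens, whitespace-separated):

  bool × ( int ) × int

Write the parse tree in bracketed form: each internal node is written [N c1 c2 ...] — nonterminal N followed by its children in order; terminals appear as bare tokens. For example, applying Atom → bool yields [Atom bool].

Type
Prod
Prod × Atom
Prod × Atom × Atom
Atom × Atom × Atom
bool × Atom × Atom
bool × ( Type ) × Atom
bool × ( Prod ) × Atom
bool × ( Atom ) × Atom
bool × ( int ) × Atom
bool × ( int ) × int

[Type [Prod [Prod [Prod [Atom bool]] × [Atom ( [Type [Prod [Atom int]]] )]] × [Atom int]]]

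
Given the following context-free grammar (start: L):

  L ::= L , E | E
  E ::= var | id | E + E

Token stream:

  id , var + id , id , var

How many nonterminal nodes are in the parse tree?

[L [L [L [L [E id]] , [E [E var] + [E id]]] , [E id]] , [E var]]

10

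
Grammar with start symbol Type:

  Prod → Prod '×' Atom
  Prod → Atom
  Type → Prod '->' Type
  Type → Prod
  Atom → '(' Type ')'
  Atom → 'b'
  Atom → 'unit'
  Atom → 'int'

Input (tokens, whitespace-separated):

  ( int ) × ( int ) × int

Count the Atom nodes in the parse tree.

5

[Type [Prod [Prod [Prod [Atom ( [Type [Prod [Atom int]]] )]] × [Atom ( [Type [Prod [Atom int]]] )]] × [Atom int]]]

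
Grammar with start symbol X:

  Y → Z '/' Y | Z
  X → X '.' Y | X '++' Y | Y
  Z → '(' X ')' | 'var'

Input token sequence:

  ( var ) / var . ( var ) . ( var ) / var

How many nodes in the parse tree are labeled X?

6

[X [X [X [Y [Z ( [X [Y [Z var]]] )] / [Y [Z var]]]] . [Y [Z ( [X [Y [Z var]]] )]]] . [Y [Z ( [X [Y [Z var]]] )] / [Y [Z var]]]]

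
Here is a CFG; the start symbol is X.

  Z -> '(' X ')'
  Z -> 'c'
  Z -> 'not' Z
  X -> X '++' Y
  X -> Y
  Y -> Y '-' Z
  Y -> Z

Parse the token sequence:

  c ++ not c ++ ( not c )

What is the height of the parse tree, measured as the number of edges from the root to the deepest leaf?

[X [X [X [Y [Z c]]] ++ [Y [Z not [Z c]]]] ++ [Y [Z ( [X [Y [Z not [Z c]]]] )]]]

7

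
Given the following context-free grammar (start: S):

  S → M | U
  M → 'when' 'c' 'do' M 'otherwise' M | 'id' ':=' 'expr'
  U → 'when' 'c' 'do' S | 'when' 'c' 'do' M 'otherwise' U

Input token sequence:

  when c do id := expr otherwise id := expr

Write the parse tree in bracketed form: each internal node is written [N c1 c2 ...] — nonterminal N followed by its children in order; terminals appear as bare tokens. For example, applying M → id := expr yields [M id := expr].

S
M
when c do M otherwise M
when c do id := expr otherwise M
when c do id := expr otherwise id := expr

[S [M when c do [M id := expr] otherwise [M id := expr]]]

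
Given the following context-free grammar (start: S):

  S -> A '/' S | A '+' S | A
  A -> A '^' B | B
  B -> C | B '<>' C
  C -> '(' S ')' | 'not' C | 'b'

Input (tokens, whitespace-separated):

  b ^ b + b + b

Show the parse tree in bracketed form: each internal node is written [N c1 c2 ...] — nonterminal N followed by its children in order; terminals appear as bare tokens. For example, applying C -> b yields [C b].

[S [A [A [B [C b]]] ^ [B [C b]]] + [S [A [B [C b]]] + [S [A [B [C b]]]]]]

S
A + S
A ^ B + S
B ^ B + S
C ^ B + S
b ^ B + S
b ^ C + S
b ^ b + S
b ^ b + A + S
b ^ b + B + S
b ^ b + C + S
b ^ b + b + S
b ^ b + b + A
b ^ b + b + B
b ^ b + b + C
b ^ b + b + b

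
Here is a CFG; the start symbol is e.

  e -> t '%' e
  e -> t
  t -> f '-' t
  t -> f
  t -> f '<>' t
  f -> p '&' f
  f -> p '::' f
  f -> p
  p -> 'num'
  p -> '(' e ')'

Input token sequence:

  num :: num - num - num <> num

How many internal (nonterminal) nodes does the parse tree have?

[e [t [f [p num] :: [f [p num]]] - [t [f [p num]] - [t [f [p num]] <> [t [f [p num]]]]]]]

15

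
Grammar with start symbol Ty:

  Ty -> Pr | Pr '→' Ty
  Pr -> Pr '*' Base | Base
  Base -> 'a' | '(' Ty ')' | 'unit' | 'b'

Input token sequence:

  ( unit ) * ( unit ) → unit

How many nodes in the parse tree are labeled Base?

5

[Ty [Pr [Pr [Base ( [Ty [Pr [Base unit]]] )]] * [Base ( [Ty [Pr [Base unit]]] )]] → [Ty [Pr [Base unit]]]]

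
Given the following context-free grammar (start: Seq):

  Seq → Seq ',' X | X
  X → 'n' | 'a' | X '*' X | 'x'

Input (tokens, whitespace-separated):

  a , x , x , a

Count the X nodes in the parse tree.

4

[Seq [Seq [Seq [Seq [X a]] , [X x]] , [X x]] , [X a]]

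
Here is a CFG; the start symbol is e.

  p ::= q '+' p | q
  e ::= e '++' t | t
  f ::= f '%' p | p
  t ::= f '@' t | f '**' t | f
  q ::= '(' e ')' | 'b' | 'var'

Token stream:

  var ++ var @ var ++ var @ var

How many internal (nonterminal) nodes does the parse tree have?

[e [e [e [t [f [p [q var]]]]] ++ [t [f [p [q var]]] @ [t [f [p [q var]]]]]] ++ [t [f [p [q var]]] @ [t [f [p [q var]]]]]]

23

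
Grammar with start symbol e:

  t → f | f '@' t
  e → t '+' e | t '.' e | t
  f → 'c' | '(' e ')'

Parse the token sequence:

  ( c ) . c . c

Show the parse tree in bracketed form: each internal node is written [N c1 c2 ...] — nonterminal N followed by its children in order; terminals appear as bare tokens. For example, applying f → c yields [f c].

[e [t [f ( [e [t [f c]]] )]] . [e [t [f c]] . [e [t [f c]]]]]

e
t . e
f . e
( e ) . e
( t ) . e
( f ) . e
( c ) . e
( c ) . t . e
( c ) . f . e
( c ) . c . e
( c ) . c . t
( c ) . c . f
( c ) . c . c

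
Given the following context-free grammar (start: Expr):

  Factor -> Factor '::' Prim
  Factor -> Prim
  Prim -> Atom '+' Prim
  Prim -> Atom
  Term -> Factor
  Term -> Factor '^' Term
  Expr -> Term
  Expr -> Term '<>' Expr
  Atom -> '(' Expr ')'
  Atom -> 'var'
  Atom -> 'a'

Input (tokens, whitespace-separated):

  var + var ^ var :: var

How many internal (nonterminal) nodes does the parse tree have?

14

[Expr [Term [Factor [Prim [Atom var] + [Prim [Atom var]]]] ^ [Term [Factor [Factor [Prim [Atom var]]] :: [Prim [Atom var]]]]]]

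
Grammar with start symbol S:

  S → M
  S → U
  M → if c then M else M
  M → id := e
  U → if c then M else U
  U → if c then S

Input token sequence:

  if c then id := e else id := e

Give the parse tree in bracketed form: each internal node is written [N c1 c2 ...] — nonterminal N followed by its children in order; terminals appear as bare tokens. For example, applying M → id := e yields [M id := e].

S
M
if c then M else M
if c then id := e else M
if c then id := e else id := e

[S [M if c then [M id := e] else [M id := e]]]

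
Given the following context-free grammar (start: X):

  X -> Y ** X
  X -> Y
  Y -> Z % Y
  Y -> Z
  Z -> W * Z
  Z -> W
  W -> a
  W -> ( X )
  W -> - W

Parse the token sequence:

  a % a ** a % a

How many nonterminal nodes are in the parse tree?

14

[X [Y [Z [W a]] % [Y [Z [W a]]]] ** [X [Y [Z [W a]] % [Y [Z [W a]]]]]]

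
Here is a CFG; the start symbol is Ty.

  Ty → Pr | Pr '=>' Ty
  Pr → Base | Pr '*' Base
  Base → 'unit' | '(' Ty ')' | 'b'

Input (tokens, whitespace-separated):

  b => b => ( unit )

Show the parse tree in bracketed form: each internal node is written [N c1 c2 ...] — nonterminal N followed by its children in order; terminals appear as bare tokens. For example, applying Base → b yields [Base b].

[Ty [Pr [Base b]] => [Ty [Pr [Base b]] => [Ty [Pr [Base ( [Ty [Pr [Base unit]]] )]]]]]

Ty
Pr => Ty
Base => Ty
b => Ty
b => Pr => Ty
b => Base => Ty
b => b => Ty
b => b => Pr
b => b => Base
b => b => ( Ty )
b => b => ( Pr )
b => b => ( Base )
b => b => ( unit )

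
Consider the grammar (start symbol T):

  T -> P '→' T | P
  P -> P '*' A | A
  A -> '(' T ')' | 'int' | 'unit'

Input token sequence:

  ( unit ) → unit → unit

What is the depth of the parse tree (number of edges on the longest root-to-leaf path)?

6

[T [P [A ( [T [P [A unit]]] )]] → [T [P [A unit]] → [T [P [A unit]]]]]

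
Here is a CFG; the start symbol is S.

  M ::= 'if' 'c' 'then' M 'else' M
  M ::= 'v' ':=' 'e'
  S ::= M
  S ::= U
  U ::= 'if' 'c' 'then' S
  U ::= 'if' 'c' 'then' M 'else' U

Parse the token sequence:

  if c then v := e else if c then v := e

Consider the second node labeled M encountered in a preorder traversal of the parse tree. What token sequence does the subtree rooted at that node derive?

v := e

[S [U if c then [M v := e] else [U if c then [S [M v := e]]]]]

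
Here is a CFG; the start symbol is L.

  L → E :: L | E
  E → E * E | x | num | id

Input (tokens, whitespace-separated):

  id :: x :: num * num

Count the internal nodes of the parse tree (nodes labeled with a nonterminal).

8

[L [E id] :: [L [E x] :: [L [E [E num] * [E num]]]]]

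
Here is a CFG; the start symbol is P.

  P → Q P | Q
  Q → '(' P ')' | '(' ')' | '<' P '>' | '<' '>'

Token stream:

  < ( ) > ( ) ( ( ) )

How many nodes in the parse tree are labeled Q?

5

[P [Q < [P [Q ( )]] >] [P [Q ( )] [P [Q ( [P [Q ( )]] )]]]]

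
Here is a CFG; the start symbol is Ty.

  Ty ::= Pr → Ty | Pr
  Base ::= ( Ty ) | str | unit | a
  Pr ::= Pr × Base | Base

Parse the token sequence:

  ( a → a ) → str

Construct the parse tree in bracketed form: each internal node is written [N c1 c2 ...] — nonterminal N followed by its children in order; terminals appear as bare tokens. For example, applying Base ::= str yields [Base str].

Ty
Pr → Ty
Base → Ty
( Ty ) → Ty
( Pr → Ty ) → Ty
( Base → Ty ) → Ty
( a → Ty ) → Ty
( a → Pr ) → Ty
( a → Base ) → Ty
( a → a ) → Ty
( a → a ) → Pr
( a → a ) → Base
( a → a ) → str

[Ty [Pr [Base ( [Ty [Pr [Base a]] → [Ty [Pr [Base a]]]] )]] → [Ty [Pr [Base str]]]]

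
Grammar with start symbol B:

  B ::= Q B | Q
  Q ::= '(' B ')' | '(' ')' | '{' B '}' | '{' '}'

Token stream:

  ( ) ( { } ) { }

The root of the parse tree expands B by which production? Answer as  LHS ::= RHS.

B ::= Q B

[B [Q ( )] [B [Q ( [B [Q { }]] )] [B [Q { }]]]]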